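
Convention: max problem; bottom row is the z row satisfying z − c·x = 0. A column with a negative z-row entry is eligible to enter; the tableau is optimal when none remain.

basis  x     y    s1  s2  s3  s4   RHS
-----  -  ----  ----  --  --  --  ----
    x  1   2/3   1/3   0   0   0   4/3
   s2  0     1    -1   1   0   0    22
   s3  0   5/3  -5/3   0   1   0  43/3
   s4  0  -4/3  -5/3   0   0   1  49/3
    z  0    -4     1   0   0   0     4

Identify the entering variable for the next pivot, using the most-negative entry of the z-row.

y

Negative z-row entries: y: -4.
The most negative is -4 in column y, so y enters.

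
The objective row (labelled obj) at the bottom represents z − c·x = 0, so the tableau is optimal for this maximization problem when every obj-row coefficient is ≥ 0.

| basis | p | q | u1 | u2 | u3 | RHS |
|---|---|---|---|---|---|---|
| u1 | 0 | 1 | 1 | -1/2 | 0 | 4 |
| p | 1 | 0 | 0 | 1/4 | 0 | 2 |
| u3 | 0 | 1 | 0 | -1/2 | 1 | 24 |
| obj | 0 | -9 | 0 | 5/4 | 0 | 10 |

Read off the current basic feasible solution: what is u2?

u2 is not in the basis, so in the current basic feasible solution u2 = 0.

0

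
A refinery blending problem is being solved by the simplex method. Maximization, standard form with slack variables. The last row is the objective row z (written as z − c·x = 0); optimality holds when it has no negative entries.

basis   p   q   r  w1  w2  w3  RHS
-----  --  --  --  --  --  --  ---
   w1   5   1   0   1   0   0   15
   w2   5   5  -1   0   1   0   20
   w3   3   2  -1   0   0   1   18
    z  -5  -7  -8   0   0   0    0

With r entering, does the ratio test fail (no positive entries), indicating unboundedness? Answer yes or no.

yes

Every constraint-row entry in column r is ≤ 0, so increasing r is unbounded.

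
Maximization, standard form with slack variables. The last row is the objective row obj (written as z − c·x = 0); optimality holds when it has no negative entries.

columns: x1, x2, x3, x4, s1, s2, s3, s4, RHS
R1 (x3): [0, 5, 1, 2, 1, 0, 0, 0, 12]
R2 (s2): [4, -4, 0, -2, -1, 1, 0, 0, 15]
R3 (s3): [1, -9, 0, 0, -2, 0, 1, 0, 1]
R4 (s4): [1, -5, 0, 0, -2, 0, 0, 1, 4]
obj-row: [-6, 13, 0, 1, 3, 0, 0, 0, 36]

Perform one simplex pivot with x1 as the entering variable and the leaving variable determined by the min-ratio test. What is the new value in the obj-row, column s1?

-9

Ratio test on column x1 — row 1: entry 0 ≤ 0; row 2: 15/4 = 15/4; row 3: 1/1 = 1; row 4: 4/1 = 4. Minimum is 1 at row 3 (s3 leaves); pivot element 1.
Divide row 3 by 1; eliminate column x1 from the other rows.
obj-row update in column s1: 3 − (-6)·(-2) = -9.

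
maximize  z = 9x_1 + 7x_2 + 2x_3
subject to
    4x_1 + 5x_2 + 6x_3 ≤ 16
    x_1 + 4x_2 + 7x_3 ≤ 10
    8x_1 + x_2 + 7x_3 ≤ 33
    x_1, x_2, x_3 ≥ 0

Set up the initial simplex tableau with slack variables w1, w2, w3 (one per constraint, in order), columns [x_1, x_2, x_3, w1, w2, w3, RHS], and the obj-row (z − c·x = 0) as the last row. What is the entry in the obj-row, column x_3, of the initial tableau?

-2

The obj-row carries the negated objective coefficients: the x_3 entry is -2.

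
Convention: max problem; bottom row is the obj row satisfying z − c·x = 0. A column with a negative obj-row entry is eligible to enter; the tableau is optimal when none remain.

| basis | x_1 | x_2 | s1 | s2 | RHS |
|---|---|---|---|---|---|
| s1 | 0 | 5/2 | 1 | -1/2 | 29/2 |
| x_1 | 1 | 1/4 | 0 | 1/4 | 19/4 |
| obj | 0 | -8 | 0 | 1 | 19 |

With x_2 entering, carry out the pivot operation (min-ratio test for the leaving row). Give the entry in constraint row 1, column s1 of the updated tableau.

2/5

Ratio test on column x_2 — row 1: (29/2)/(5/2) = 29/5; row 2: (19/4)/(1/4) = 19. Minimum is 29/5 at row 1 (s1 leaves); pivot element 5/2.
Divide row 1 by 5/2; eliminate column x_2 from the other rows.
In the new row 1, the s1 entry is the old entry divided by the pivot: 1/(5/2) = 2/5.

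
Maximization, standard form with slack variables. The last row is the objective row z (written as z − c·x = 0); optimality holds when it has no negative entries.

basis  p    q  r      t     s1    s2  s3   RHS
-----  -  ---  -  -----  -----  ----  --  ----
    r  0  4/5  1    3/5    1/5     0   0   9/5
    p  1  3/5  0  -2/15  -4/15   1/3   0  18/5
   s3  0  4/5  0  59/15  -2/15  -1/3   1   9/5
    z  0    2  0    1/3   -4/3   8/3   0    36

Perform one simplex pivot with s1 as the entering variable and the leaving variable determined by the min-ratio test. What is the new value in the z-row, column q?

Ratio test on column s1 — row 1: (9/5)/(1/5) = 9; row 2: entry -4/15 ≤ 0; row 3: entry -2/15 ≤ 0. Minimum is 9 at row 1 (r leaves); pivot element 1/5.
Divide row 1 by 1/5; eliminate column s1 from the other rows.
z-row update in column q: 2 − (-4/3)·4 = 22/3.

22/3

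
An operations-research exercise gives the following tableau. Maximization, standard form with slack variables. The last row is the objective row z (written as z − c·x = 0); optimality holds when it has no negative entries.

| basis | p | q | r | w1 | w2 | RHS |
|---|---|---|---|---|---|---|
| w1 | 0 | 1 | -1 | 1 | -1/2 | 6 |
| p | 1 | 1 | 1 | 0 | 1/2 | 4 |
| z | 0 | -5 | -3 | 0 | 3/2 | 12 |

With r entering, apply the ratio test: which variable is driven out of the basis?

p

Column r entries and ratios — w1: -1 ≤ 0, skip; p: 4/1 = 4.
Smallest ratio is 4 in the row of p, so p leaves.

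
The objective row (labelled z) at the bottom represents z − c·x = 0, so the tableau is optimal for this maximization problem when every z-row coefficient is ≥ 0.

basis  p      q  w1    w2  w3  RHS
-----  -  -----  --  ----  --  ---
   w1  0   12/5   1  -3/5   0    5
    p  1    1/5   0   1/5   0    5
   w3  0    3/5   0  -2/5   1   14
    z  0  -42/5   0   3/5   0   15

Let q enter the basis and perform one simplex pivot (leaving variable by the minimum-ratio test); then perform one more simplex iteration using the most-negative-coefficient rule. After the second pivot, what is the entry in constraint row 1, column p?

1

Ratio test on column q — row 1: 5/(12/5) = 25/12; row 2: 5/(1/5) = 25; row 3: 14/(3/5) = 70/3. Minimum is 25/12 at row 1 (w1 leaves); pivot element 12/5.
Divide row 1 by 12/5; eliminate column q from the other rows.
Second iteration: most negative z-row entry is -3/2 in column w2, so w2 enters.
Ratio test on column w2 — row 1: entry -1/4 ≤ 0; row 2: (55/12)/(1/4) = 55/3; row 3: entry -1/4 ≤ 0. Minimum is 55/3 at row 2 (p leaves); pivot element 1/4.
Divide row 2 by 1/4; eliminate column w2 from the other rows.
After both pivots, the entry at constraint row 1, column p is 1.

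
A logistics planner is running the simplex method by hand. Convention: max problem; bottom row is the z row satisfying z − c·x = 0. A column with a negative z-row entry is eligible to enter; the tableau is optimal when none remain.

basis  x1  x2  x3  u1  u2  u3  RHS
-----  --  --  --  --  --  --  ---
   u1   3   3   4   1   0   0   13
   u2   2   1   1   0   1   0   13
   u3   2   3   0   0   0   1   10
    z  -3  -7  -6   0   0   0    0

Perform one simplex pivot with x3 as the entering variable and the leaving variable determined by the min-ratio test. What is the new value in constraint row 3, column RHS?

Ratio test on column x3 — row 1: 13/4 = 13/4; row 2: 13/1 = 13; row 3: entry 0 ≤ 0. Minimum is 13/4 at row 1 (u1 leaves); pivot element 4.
Divide row 1 by 4; eliminate column x3 from the other rows.
Row 3 update in column RHS: 10 − 0·(13/4) = 10.

10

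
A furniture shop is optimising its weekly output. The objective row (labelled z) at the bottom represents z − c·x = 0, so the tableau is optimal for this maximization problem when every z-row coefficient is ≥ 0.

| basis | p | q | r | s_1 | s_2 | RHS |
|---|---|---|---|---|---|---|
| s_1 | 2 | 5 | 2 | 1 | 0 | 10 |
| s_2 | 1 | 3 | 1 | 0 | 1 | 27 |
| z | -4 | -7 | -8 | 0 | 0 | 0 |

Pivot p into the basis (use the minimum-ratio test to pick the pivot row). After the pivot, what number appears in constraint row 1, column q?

Ratio test on column p — row 1: 10/2 = 5; row 2: 27/1 = 27. Minimum is 5 at row 1 (s_1 leaves); pivot element 2.
Divide row 1 by 2; eliminate column p from the other rows.
In the new row 1, the q entry is the old entry divided by the pivot: 5/2 = 5/2.

5/2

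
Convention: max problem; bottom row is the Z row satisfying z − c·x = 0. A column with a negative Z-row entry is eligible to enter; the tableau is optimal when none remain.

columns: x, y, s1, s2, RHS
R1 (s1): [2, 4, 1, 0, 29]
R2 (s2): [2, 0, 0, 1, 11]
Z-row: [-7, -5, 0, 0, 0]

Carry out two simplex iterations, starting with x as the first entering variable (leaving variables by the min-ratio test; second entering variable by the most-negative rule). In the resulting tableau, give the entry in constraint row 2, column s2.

Ratio test on column x — row 1: 29/2 = 29/2; row 2: 11/2 = 11/2. Minimum is 11/2 at row 2 (s2 leaves); pivot element 2.
Divide row 2 by 2; eliminate column x from the other rows.
Second iteration: most negative Z-row entry is -5 in column y, so y enters.
Ratio test on column y — row 1: 18/4 = 9/2; row 2: entry 0 ≤ 0. Minimum is 9/2 at row 1 (s1 leaves); pivot element 4.
Divide row 1 by 4; eliminate column y from the other rows.
After both pivots, the entry at constraint row 2, column s2 is 1/2.

1/2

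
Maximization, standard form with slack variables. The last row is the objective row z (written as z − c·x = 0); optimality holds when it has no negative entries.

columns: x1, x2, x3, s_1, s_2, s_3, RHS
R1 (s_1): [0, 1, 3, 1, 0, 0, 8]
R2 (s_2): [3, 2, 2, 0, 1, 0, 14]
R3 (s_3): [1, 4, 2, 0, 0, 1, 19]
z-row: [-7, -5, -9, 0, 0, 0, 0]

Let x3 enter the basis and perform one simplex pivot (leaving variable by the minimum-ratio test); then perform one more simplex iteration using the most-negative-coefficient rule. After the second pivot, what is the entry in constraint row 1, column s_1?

Ratio test on column x3 — row 1: 8/3 = 8/3; row 2: 14/2 = 7; row 3: 19/2 = 19/2. Minimum is 8/3 at row 1 (s_1 leaves); pivot element 3.
Divide row 1 by 3; eliminate column x3 from the other rows.
Second iteration: most negative z-row entry is -7 in column x1, so x1 enters.
Ratio test on column x1 — row 1: entry 0 ≤ 0; row 2: (26/3)/3 = 26/9; row 3: (41/3)/1 = 41/3. Minimum is 26/9 at row 2 (s_2 leaves); pivot element 3.
Divide row 2 by 3; eliminate column x1 from the other rows.
After both pivots, the entry at constraint row 1, column s_1 is 1/3.

1/3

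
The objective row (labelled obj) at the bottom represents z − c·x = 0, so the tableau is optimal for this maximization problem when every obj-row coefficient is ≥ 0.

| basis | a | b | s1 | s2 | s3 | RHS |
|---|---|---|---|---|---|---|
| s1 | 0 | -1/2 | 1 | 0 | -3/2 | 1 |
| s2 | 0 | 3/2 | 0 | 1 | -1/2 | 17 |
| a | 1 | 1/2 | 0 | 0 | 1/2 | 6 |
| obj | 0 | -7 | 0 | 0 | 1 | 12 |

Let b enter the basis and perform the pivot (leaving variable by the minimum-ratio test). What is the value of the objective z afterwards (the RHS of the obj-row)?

274/3

Ratio test on column b — row 1: entry -1/2 ≤ 0; row 2: 17/(3/2) = 34/3; row 3: 6/(1/2) = 12. Minimum is 34/3 at row 2 (s2 leaves); pivot element 3/2.
Pivot on row 2; the obj-row RHS becomes 12 − (-7)·(34/3) = 274/3.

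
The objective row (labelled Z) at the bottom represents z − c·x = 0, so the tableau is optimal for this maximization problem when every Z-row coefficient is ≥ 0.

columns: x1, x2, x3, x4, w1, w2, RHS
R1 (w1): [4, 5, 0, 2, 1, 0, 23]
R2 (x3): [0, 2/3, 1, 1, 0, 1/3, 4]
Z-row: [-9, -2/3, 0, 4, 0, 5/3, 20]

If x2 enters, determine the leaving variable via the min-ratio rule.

Column x2 entries and ratios — w1: 23/5 = 23/5; x3: 4/(2/3) = 6.
Smallest ratio is 23/5 in the row of w1, so w1 leaves.

w1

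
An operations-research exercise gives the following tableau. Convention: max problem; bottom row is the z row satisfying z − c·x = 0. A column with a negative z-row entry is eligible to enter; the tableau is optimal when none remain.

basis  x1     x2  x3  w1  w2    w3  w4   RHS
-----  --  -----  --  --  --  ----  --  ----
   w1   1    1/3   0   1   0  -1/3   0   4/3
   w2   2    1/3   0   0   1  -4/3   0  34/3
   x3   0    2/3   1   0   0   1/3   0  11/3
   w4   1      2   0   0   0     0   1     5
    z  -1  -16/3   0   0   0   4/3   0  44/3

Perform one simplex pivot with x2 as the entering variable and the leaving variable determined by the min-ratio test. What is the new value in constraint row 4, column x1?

Ratio test on column x2 — row 1: (4/3)/(1/3) = 4; row 2: (34/3)/(1/3) = 34; row 3: (11/3)/(2/3) = 11/2; row 4: 5/2 = 5/2. Minimum is 5/2 at row 4 (w4 leaves); pivot element 2.
Divide row 4 by 2; eliminate column x2 from the other rows.
In the new row 4, the x1 entry is the old entry divided by the pivot: 1/2 = 1/2.

1/2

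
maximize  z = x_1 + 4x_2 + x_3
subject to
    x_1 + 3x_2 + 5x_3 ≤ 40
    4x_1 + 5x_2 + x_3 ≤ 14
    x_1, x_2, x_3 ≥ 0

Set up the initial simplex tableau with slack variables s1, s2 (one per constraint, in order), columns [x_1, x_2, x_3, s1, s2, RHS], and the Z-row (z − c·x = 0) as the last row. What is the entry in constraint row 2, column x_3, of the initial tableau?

Constraint 2 has coefficient 1 on x_3.

1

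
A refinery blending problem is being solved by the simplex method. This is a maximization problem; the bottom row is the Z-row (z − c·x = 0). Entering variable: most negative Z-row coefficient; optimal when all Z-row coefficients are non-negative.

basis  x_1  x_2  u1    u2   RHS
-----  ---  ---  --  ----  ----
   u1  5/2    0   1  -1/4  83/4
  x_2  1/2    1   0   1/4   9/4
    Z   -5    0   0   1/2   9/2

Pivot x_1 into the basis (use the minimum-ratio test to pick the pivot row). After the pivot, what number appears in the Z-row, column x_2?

Ratio test on column x_1 — row 1: (83/4)/(5/2) = 83/10; row 2: (9/4)/(1/2) = 9/2. Minimum is 9/2 at row 2 (x_2 leaves); pivot element 1/2.
Divide row 2 by 1/2; eliminate column x_1 from the other rows.
Z-row update in column x_2: 0 − (-5)·2 = 10.

10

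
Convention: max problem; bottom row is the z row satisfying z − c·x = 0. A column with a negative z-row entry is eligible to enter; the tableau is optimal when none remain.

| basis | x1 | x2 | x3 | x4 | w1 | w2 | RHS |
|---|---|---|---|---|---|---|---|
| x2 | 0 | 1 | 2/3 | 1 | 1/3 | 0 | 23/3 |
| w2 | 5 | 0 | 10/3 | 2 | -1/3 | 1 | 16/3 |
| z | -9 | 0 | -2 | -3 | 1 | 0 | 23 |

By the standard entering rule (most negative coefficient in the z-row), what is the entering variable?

Negative z-row entries: x1: -9, x3: -2, x4: -3.
The most negative is -9 in column x1, so x1 enters.

x1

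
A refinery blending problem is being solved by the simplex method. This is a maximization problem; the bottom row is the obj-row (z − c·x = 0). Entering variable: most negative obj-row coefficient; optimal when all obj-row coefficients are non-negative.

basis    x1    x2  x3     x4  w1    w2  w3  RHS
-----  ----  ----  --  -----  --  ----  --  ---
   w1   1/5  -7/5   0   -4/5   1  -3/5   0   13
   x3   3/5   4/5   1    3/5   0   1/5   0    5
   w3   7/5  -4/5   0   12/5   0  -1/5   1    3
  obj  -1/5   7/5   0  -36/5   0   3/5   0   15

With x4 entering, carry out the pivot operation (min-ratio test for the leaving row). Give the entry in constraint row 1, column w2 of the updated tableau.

-2/3

Ratio test on column x4 — row 1: entry -4/5 ≤ 0; row 2: 5/(3/5) = 25/3; row 3: 3/(12/5) = 5/4. Minimum is 5/4 at row 3 (w3 leaves); pivot element 12/5.
Divide row 3 by 12/5; eliminate column x4 from the other rows.
Row 1 update in column w2: -3/5 − (-4/5)·(-1/12) = -2/3.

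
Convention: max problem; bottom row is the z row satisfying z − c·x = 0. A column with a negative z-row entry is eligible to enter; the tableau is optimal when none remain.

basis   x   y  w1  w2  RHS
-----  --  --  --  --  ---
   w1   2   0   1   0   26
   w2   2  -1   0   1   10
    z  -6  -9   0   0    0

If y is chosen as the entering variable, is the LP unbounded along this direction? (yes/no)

yes

Every constraint-row entry in column y is ≤ 0, so increasing y is unbounded.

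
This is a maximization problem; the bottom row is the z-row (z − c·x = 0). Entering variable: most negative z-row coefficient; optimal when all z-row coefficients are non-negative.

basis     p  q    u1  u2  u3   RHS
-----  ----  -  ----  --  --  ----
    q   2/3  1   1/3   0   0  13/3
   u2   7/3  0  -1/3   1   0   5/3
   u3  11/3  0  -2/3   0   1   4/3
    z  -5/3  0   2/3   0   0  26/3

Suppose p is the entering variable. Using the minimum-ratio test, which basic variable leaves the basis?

u3

Column p entries and ratios — q: (13/3)/(2/3) = 13/2; u2: (5/3)/(7/3) = 5/7; u3: (4/3)/(11/3) = 4/11.
Smallest ratio is 4/11 in the row of u3, so u3 leaves.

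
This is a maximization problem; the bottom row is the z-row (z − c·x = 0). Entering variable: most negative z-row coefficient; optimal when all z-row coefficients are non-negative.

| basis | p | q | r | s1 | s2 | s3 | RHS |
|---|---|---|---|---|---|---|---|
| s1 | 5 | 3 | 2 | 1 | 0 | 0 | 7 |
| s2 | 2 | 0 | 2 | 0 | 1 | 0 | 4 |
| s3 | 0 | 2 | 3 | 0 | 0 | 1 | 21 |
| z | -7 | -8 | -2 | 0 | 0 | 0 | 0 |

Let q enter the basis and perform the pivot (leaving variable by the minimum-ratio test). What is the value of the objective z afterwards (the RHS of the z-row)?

56/3

Ratio test on column q — row 1: 7/3 = 7/3; row 2: entry 0 ≤ 0; row 3: 21/2 = 21/2. Minimum is 7/3 at row 1 (s1 leaves); pivot element 3.
Pivot on row 1; the z-row RHS becomes 0 − (-8)·(7/3) = 56/3.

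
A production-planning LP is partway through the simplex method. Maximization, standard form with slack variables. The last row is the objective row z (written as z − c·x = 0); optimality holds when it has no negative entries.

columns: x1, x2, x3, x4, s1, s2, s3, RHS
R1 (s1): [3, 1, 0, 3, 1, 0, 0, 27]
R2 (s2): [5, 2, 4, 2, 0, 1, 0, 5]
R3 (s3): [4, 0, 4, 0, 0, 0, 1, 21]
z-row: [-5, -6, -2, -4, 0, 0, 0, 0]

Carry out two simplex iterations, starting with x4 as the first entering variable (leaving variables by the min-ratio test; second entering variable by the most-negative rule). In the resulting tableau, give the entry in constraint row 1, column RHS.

Ratio test on column x4 — row 1: 27/3 = 9; row 2: 5/2 = 5/2; row 3: entry 0 ≤ 0. Minimum is 5/2 at row 2 (s2 leaves); pivot element 2.
Divide row 2 by 2; eliminate column x4 from the other rows.
Second iteration: most negative z-row entry is -2 in column x2, so x2 enters.
Ratio test on column x2 — row 1: entry -2 ≤ 0; row 2: (5/2)/1 = 5/2; row 3: entry 0 ≤ 0. Minimum is 5/2 at row 2 (x4 leaves); pivot element 1.
Divide row 2 by 1; eliminate column x2 from the other rows.
After both pivots, the entry at constraint row 1, column RHS is 49/2.

49/2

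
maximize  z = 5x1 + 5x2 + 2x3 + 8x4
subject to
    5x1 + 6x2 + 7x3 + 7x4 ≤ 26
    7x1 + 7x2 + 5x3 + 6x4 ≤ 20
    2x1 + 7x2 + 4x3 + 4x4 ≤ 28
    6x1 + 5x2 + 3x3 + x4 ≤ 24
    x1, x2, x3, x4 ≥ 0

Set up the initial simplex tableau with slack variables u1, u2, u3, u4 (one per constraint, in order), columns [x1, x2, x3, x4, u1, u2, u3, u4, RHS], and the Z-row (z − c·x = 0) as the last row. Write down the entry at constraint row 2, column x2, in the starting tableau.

Constraint 2 has coefficient 7 on x2.

7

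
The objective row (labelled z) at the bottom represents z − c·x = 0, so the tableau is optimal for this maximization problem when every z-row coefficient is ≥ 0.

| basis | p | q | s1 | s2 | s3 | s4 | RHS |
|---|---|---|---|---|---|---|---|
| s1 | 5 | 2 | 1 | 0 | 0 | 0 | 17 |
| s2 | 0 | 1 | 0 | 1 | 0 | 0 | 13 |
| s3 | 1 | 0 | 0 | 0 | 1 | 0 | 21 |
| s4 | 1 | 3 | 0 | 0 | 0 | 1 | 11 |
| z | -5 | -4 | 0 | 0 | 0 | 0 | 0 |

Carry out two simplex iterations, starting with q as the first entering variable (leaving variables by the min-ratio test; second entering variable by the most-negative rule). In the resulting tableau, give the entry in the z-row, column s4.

Ratio test on column q — row 1: 17/2 = 17/2; row 2: 13/1 = 13; row 3: entry 0 ≤ 0; row 4: 11/3 = 11/3. Minimum is 11/3 at row 4 (s4 leaves); pivot element 3.
Divide row 4 by 3; eliminate column q from the other rows.
Second iteration: most negative z-row entry is -11/3 in column p, so p enters.
Ratio test on column p — row 1: (29/3)/(13/3) = 29/13; row 2: entry -1/3 ≤ 0; row 3: 21/1 = 21; row 4: (11/3)/(1/3) = 11. Minimum is 29/13 at row 1 (s1 leaves); pivot element 13/3.
Divide row 1 by 13/3; eliminate column p from the other rows.
After both pivots, the entry at the z-row, column s4 is 10/13.

10/13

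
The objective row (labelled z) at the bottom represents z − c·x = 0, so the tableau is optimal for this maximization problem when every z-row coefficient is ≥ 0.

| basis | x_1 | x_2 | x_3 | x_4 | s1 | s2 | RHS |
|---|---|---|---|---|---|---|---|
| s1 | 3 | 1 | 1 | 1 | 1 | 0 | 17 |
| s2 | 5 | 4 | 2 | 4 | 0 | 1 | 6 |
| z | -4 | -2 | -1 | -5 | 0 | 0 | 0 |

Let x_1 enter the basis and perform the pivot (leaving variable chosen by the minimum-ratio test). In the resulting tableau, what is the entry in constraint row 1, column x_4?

-7/5

Ratio test on column x_1 — row 1: 17/3 = 17/3; row 2: 6/5 = 6/5. Minimum is 6/5 at row 2 (s2 leaves); pivot element 5.
Divide row 2 by 5; eliminate column x_1 from the other rows.
Row 1 update in column x_4: 1 − 3·(4/5) = -7/5.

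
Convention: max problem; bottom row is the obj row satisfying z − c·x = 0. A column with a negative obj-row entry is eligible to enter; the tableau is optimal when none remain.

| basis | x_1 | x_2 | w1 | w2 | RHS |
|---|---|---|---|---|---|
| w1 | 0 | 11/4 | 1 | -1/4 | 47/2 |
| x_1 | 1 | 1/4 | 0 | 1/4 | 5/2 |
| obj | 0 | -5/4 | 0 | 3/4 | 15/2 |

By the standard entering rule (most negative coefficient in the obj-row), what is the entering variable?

x_2

Negative obj-row entries: x_2: -5/4.
The most negative is -5/4 in column x_2, so x_2 enters.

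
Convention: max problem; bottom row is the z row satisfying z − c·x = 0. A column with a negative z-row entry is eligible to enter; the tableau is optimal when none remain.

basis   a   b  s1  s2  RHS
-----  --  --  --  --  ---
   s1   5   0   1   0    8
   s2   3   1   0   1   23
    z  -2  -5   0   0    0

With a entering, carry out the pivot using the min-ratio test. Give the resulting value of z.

16/5

Ratio test on column a — row 1: 8/5 = 8/5; row 2: 23/3 = 23/3. Minimum is 8/5 at row 1 (s1 leaves); pivot element 5.
Pivot on row 1; the z-row RHS becomes 0 − (-2)·(8/5) = 16/5.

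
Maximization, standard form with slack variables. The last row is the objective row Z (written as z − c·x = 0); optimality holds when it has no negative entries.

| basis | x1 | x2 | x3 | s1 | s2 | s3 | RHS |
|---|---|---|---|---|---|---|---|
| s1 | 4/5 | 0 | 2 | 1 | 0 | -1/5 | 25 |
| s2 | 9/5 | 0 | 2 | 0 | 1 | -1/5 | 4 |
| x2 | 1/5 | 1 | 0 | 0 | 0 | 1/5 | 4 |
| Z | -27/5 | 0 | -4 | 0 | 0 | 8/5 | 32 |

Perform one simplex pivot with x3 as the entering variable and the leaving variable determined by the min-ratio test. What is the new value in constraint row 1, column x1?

Ratio test on column x3 — row 1: 25/2 = 25/2; row 2: 4/2 = 2; row 3: entry 0 ≤ 0. Minimum is 2 at row 2 (s2 leaves); pivot element 2.
Divide row 2 by 2; eliminate column x3 from the other rows.
Row 1 update in column x1: 4/5 − 2·(9/10) = -1.

-1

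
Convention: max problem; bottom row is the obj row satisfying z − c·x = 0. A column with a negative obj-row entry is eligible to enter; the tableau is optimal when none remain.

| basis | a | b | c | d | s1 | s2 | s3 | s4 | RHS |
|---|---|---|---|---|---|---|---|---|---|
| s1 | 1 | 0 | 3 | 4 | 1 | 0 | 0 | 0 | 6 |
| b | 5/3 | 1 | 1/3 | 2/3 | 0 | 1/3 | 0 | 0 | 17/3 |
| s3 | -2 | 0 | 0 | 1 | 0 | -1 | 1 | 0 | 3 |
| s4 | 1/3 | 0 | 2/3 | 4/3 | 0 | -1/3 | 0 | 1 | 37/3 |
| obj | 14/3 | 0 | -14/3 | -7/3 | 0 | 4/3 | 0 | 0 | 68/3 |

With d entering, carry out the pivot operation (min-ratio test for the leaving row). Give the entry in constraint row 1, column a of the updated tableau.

Ratio test on column d — row 1: 6/4 = 3/2; row 2: (17/3)/(2/3) = 17/2; row 3: 3/1 = 3; row 4: (37/3)/(4/3) = 37/4. Minimum is 3/2 at row 1 (s1 leaves); pivot element 4.
Divide row 1 by 4; eliminate column d from the other rows.
In the new row 1, the a entry is the old entry divided by the pivot: 1/4 = 1/4.

1/4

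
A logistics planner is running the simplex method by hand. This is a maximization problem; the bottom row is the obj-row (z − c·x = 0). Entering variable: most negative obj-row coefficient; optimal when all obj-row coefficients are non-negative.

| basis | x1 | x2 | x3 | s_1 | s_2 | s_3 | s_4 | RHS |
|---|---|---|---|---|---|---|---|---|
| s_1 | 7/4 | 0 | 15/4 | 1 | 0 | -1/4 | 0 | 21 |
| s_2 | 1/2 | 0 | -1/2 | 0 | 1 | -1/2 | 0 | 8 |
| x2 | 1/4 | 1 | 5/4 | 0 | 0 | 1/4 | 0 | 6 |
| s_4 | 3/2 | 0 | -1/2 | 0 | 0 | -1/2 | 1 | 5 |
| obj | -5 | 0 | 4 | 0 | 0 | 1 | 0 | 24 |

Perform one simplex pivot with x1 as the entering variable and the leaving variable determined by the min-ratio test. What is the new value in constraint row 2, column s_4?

Ratio test on column x1 — row 1: 21/(7/4) = 12; row 2: 8/(1/2) = 16; row 3: 6/(1/4) = 24; row 4: 5/(3/2) = 10/3. Minimum is 10/3 at row 4 (s_4 leaves); pivot element 3/2.
Divide row 4 by 3/2; eliminate column x1 from the other rows.
Row 2 update in column s_4: 0 − (1/2)·(2/3) = -1/3.

-1/3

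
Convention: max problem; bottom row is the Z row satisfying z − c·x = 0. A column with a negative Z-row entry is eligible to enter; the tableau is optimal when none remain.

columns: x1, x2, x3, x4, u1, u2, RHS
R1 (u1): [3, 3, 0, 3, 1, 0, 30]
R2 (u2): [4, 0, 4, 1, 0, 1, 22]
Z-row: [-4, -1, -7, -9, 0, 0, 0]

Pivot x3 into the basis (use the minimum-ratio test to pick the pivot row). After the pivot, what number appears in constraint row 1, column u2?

Ratio test on column x3 — row 1: entry 0 ≤ 0; row 2: 22/4 = 11/2. Minimum is 11/2 at row 2 (u2 leaves); pivot element 4.
Divide row 2 by 4; eliminate column x3 from the other rows.
Row 1 update in column u2: 0 − 0·(1/4) = 0.

0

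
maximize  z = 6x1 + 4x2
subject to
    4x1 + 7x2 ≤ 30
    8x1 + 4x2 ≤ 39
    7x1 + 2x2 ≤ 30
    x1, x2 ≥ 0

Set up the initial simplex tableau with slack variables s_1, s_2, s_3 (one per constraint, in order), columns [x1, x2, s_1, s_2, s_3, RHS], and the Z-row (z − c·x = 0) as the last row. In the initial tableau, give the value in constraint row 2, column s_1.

0

Slack s_1 belongs to constraint 1; its column is the unit vector e_1, so the entry in row 2 is 0.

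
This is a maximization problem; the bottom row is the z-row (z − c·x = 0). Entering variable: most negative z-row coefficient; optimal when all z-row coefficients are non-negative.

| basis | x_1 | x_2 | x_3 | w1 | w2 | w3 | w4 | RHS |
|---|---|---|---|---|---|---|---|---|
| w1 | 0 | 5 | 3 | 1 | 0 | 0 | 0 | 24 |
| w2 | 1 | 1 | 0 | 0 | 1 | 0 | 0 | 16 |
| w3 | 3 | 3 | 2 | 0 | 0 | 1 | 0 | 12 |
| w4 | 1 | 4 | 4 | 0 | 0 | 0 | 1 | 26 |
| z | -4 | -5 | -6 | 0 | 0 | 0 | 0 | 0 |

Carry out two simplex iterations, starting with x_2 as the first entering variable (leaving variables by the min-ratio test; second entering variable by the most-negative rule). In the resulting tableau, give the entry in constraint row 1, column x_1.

Ratio test on column x_2 — row 1: 24/5 = 24/5; row 2: 16/1 = 16; row 3: 12/3 = 4; row 4: 26/4 = 13/2. Minimum is 4 at row 3 (w3 leaves); pivot element 3.
Divide row 3 by 3; eliminate column x_2 from the other rows.
Second iteration: most negative z-row entry is -8/3 in column x_3, so x_3 enters.
Ratio test on column x_3 — row 1: entry -1/3 ≤ 0; row 2: entry -2/3 ≤ 0; row 3: 4/(2/3) = 6; row 4: 10/(4/3) = 15/2. Minimum is 6 at row 3 (x_2 leaves); pivot element 2/3.
Divide row 3 by 2/3; eliminate column x_3 from the other rows.
After both pivots, the entry at constraint row 1, column x_1 is -9/2.

-9/2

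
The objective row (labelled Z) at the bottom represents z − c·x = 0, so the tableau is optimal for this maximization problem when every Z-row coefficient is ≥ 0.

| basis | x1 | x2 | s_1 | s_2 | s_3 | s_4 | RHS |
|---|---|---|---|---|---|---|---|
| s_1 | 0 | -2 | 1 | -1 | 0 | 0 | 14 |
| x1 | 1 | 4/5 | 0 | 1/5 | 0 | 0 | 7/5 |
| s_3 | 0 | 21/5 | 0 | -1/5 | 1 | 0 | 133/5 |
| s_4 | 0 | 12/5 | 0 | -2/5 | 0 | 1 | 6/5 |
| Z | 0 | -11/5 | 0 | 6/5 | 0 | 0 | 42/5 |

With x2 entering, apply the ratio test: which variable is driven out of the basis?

Column x2 entries and ratios — s_1: -2 ≤ 0, skip; x1: (7/5)/(4/5) = 7/4; s_3: (133/5)/(21/5) = 19/3; s_4: (6/5)/(12/5) = 1/2.
Smallest ratio is 1/2 in the row of s_4, so s_4 leaves.

s_4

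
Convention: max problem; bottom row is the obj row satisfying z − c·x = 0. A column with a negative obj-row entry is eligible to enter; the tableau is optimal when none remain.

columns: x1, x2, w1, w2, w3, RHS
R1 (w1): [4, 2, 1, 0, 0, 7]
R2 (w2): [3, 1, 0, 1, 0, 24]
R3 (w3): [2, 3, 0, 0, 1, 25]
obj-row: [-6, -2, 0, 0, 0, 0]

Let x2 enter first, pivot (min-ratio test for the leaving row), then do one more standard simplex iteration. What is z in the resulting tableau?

21/2

Ratio test on column x2 — row 1: 7/2 = 7/2; row 2: 24/1 = 24; row 3: 25/3 = 25/3. Minimum is 7/2 at row 1 (w1 leaves); pivot element 2.
Pivot on row 1; the obj-row RHS becomes 0 − (-2)·(7/2) = 7.
Next entering variable (most negative obj-row entry -2): x1.
Ratio test on column x1 — row 1: (7/2)/2 = 7/4; row 2: (41/2)/1 = 41/2; row 3: entry -4 ≤ 0. Minimum is 7/4 at row 1 (x2 leaves); pivot element 2.
After the second pivot the obj-row RHS is 7 − (-2)·(7/4) = 21/2.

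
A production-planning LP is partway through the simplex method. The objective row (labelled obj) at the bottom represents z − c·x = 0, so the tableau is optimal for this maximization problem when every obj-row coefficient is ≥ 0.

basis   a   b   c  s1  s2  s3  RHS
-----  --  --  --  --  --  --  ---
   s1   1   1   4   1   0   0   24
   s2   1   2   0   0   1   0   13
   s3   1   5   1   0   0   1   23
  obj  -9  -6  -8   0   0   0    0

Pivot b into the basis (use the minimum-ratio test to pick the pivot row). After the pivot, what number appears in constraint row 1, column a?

4/5

Ratio test on column b — row 1: 24/1 = 24; row 2: 13/2 = 13/2; row 3: 23/5 = 23/5. Minimum is 23/5 at row 3 (s3 leaves); pivot element 5.
Divide row 3 by 5; eliminate column b from the other rows.
Row 1 update in column a: 1 − 1·(1/5) = 4/5.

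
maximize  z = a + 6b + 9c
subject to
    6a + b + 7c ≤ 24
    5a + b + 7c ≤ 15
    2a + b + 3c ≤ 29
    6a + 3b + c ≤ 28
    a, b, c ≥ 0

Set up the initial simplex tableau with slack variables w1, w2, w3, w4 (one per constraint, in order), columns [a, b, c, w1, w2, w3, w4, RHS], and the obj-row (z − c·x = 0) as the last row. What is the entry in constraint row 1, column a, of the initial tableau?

Constraint 1 has coefficient 6 on a.

6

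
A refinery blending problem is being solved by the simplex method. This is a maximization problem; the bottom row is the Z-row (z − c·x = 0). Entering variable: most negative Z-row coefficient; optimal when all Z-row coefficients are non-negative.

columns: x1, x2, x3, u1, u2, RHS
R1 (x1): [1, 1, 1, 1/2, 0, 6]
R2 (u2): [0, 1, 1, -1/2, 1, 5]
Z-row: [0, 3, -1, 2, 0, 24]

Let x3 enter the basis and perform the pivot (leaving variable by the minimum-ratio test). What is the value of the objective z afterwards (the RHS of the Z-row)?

29

Ratio test on column x3 — row 1: 6/1 = 6; row 2: 5/1 = 5. Minimum is 5 at row 2 (u2 leaves); pivot element 1.
Pivot on row 2; the Z-row RHS becomes 24 − (-1)·5 = 29.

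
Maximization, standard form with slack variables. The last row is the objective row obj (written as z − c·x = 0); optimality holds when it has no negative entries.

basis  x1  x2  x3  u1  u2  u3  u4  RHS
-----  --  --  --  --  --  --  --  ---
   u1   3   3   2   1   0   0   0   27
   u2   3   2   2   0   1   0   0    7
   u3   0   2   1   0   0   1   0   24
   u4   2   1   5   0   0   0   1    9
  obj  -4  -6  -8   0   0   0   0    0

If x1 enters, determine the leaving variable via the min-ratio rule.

u2

Column x1 entries and ratios — u1: 27/3 = 9; u2: 7/3 = 7/3; u3: 0 ≤ 0, skip; u4: 9/2 = 9/2.
Smallest ratio is 7/3 in the row of u2, so u2 leaves.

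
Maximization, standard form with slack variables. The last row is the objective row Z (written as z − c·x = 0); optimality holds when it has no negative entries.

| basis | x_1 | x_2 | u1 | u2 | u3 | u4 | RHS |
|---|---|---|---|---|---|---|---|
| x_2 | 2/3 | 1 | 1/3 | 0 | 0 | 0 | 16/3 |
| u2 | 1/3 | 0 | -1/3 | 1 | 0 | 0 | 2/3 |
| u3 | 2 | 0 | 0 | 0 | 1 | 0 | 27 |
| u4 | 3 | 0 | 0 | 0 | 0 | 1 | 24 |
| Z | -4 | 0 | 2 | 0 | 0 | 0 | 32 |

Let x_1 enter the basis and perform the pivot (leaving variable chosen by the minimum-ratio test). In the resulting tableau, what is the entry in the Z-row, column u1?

-2

Ratio test on column x_1 — row 1: (16/3)/(2/3) = 8; row 2: (2/3)/(1/3) = 2; row 3: 27/2 = 27/2; row 4: 24/3 = 8. Minimum is 2 at row 2 (u2 leaves); pivot element 1/3.
Divide row 2 by 1/3; eliminate column x_1 from the other rows.
Z-row update in column u1: 2 − (-4)·(-1) = -2.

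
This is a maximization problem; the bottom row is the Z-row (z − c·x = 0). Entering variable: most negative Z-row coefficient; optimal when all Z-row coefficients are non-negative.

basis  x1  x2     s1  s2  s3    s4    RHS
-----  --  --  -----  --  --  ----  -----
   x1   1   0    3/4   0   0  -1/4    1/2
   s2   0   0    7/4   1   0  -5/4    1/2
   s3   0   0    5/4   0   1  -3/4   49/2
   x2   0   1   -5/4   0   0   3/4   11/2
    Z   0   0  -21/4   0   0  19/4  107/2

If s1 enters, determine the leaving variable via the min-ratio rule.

s2

Column s1 entries and ratios — x1: (1/2)/(3/4) = 2/3; s2: (1/2)/(7/4) = 2/7; s3: (49/2)/(5/4) = 98/5; x2: -5/4 ≤ 0, skip.
Smallest ratio is 2/7 in the row of s2, so s2 leaves.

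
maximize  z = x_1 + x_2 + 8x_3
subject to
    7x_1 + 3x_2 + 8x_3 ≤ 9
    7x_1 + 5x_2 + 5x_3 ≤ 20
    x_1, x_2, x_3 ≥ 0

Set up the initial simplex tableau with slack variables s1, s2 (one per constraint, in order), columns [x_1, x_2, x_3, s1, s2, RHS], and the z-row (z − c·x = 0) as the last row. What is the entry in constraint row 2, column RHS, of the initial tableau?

The RHS of constraint 2 is b_2 = 20.

20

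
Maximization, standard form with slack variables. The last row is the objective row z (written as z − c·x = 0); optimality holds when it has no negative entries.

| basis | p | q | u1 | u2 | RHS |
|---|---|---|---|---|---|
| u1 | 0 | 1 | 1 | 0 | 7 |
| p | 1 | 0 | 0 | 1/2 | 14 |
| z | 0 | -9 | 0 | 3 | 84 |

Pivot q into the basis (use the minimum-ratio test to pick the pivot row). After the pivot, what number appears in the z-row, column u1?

Ratio test on column q — row 1: 7/1 = 7; row 2: entry 0 ≤ 0. Minimum is 7 at row 1 (u1 leaves); pivot element 1.
Divide row 1 by 1; eliminate column q from the other rows.
z-row update in column u1: 0 − (-9)·1 = 9.

9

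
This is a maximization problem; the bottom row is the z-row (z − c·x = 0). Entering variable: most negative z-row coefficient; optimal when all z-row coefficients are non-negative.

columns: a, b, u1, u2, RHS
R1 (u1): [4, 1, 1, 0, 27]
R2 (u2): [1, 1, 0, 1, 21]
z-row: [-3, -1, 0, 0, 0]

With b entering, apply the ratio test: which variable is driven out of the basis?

Column b entries and ratios — u1: 27/1 = 27; u2: 21/1 = 21.
Smallest ratio is 21 in the row of u2, so u2 leaves.

u2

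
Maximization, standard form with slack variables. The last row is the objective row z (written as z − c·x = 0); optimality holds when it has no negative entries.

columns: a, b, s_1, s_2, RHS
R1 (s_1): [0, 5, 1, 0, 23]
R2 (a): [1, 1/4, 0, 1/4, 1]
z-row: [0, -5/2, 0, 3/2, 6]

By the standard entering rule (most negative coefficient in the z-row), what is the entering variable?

b

Negative z-row entries: b: -5/2.
The most negative is -5/2 in column b, so b enters.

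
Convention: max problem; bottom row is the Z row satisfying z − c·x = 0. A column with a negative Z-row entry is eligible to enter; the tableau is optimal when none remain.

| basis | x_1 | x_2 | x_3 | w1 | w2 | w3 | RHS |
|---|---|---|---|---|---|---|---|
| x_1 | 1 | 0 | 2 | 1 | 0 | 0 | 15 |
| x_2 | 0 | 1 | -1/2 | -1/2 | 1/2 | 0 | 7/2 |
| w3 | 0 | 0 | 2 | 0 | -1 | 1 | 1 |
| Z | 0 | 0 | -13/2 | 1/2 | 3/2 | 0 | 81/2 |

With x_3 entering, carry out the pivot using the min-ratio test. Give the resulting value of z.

175/4

Ratio test on column x_3 — row 1: 15/2 = 15/2; row 2: entry -1/2 ≤ 0; row 3: 1/2 = 1/2. Minimum is 1/2 at row 3 (w3 leaves); pivot element 2.
Pivot on row 3; the Z-row RHS becomes 81/2 − (-13/2)·(1/2) = 175/4.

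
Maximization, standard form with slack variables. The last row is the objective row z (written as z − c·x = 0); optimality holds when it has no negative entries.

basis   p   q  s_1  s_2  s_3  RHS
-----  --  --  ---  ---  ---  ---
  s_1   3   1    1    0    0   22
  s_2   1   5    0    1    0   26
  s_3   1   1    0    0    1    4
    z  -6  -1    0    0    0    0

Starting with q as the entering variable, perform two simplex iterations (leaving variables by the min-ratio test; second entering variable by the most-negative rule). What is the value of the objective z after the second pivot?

Ratio test on column q — row 1: 22/1 = 22; row 2: 26/5 = 26/5; row 3: 4/1 = 4. Minimum is 4 at row 3 (s_3 leaves); pivot element 1.
Pivot on row 3; the z-row RHS becomes 0 − (-1)·4 = 4.
Next entering variable (most negative z-row entry -5): p.
Ratio test on column p — row 1: 18/2 = 9; row 2: entry -4 ≤ 0; row 3: 4/1 = 4. Minimum is 4 at row 3 (q leaves); pivot element 1.
After the second pivot the z-row RHS is 4 − (-5)·4 = 24.

24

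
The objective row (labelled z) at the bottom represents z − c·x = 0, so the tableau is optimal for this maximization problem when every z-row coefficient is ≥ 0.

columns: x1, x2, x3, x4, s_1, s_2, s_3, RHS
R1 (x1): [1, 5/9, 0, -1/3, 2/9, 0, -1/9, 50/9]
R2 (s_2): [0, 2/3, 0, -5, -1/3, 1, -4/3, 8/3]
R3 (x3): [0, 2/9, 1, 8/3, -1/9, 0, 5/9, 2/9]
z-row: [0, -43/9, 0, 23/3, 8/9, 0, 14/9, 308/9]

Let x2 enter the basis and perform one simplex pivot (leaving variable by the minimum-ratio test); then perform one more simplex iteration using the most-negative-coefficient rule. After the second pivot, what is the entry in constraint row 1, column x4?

-14

Ratio test on column x2 — row 1: (50/9)/(5/9) = 10; row 2: (8/3)/(2/3) = 4; row 3: (2/9)/(2/9) = 1. Minimum is 1 at row 3 (x3 leaves); pivot element 2/9.
Divide row 3 by 2/9; eliminate column x2 from the other rows.
Second iteration: most negative z-row entry is -3/2 in column s_1, so s_1 enters.
Ratio test on column s_1 — row 1: 5/(1/2) = 10; row 2: entry 0 ≤ 0; row 3: entry -1/2 ≤ 0. Minimum is 10 at row 1 (x1 leaves); pivot element 1/2.
Divide row 1 by 1/2; eliminate column s_1 from the other rows.
After both pivots, the entry at constraint row 1, column x4 is -14.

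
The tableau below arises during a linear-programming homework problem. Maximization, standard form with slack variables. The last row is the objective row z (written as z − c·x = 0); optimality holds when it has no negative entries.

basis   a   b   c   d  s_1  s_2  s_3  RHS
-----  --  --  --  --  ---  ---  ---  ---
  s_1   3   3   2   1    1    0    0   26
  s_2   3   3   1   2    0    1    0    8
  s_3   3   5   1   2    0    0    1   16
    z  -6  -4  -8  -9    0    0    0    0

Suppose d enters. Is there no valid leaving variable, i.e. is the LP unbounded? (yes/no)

Column d has positive entries in row(s) 1, 2, 3, so the ratio test bounds it — not unbounded.

no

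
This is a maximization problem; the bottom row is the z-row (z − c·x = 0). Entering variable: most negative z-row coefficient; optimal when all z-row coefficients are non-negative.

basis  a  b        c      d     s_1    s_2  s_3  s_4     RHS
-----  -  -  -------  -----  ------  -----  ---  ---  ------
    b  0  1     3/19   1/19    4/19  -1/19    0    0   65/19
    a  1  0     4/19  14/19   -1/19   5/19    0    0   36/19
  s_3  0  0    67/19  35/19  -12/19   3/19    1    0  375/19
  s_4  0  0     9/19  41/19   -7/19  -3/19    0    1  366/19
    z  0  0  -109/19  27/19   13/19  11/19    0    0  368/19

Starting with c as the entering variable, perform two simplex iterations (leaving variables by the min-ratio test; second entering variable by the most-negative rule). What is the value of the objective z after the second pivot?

441/8

Ratio test on column c — row 1: (65/19)/(3/19) = 65/3; row 2: (36/19)/(4/19) = 9; row 3: (375/19)/(67/19) = 375/67; row 4: (366/19)/(9/19) = 122/3. Minimum is 375/67 at row 3 (s_3 leaves); pivot element 67/19.
Pivot on row 3; the z-row RHS becomes 368/19 − (-109/19)·(375/67) = 3449/67.
Next entering variable (most negative z-row entry -23/67): s_1.
Ratio test on column s_1 — row 1: (170/67)/(16/67) = 85/8; row 2: entry -1/67 ≤ 0; row 3: entry -12/67 ≤ 0; row 4: entry -19/67 ≤ 0. Minimum is 85/8 at row 1 (b leaves); pivot element 16/67.
After the second pivot the z-row RHS is 3449/67 − (-23/67)·(85/8) = 441/8.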